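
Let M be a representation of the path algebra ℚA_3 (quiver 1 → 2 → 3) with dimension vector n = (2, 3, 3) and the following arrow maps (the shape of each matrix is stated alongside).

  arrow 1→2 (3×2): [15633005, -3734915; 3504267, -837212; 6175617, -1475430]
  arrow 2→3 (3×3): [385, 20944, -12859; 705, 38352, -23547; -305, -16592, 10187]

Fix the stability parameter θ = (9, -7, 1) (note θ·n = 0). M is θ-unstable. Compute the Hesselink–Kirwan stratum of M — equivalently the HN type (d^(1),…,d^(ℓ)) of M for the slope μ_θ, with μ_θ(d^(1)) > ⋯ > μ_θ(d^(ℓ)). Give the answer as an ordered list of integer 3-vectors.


Barcode: M ≅ I[1,2], I[1,3], I[2,2], I[3,3]^2. HN layers by μ_θ (2 steps, strictly decreasing):
  μ^(1)=1; μ^(2)=-7

((2, 2, 3); (0, 1, 0))


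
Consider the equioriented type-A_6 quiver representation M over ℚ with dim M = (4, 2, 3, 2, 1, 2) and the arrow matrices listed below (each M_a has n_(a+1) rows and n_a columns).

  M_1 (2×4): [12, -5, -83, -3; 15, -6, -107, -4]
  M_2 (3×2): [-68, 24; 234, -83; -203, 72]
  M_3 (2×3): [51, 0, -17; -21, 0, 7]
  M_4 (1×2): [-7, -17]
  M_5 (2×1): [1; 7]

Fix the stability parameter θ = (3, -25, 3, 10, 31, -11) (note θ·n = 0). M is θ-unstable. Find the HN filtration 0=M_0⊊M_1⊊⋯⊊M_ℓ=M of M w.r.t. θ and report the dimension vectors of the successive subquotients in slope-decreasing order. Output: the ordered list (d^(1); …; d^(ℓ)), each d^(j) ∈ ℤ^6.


Barcode: M ≅ I[1,1]^2, I[1,3], I[1,4], I[3,3], I[4,6], I[6,6]. HN layers by μ_θ (3 steps, strictly decreasing):
  μ^(1)=10; μ^(2)=3; μ^(3)=-11

((0, 0, 0, 2, 1, 1); (2, 0, 3, 0, 0, 0); (2, 2, 0, 0, 0, 1))


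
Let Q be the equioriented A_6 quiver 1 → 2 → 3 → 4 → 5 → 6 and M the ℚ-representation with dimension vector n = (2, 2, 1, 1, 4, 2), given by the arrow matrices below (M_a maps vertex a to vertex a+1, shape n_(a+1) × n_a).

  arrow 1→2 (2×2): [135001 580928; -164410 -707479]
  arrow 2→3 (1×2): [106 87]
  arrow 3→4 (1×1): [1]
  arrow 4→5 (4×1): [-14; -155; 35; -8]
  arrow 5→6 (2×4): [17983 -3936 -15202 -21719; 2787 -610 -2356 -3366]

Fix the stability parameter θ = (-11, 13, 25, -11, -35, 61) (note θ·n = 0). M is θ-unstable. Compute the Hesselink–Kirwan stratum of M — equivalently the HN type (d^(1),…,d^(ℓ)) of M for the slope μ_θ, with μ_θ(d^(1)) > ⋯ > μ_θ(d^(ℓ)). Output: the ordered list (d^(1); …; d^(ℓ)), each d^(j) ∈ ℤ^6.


Interval decomposition of M: I[1,2], I[1,5], I[5,5], I[5,6]^2.
HN type (ℓ=5): μ^(1)=61; μ^(2)=13; μ^(3)=-2; μ^(4)=-11; μ^(5)=-35

((0, 0, 0, 0, 0, 2); (0, 1, 0, 0, 0, 0); (0, 1, 1, 1, 1, 0); (2, 0, 0, 0, 0, 0); (0, 0, 0, 0, 3, 0))


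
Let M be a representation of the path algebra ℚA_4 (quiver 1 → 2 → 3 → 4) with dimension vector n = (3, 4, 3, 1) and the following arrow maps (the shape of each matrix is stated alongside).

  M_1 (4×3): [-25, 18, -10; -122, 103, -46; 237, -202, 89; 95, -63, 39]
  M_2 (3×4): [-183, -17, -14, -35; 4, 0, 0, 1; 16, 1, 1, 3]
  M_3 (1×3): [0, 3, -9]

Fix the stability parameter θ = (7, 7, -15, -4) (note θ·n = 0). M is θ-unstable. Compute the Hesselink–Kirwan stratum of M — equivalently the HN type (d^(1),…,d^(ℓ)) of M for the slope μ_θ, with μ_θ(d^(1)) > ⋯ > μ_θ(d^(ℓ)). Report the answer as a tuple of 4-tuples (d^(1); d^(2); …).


Via rank(M_{q-1}∘⋯∘M_p): M ≅ I[1,2], I[1,3], I[1,4], I[2,3].
μ_θ-semistable layers: μ^(1)=7; μ^(2)=-1/3; μ^(3)=-5/4; μ^(4)=-4

((1, 1, 0, 0); (1, 1, 1, 0); (1, 1, 1, 1); (0, 1, 1, 0))


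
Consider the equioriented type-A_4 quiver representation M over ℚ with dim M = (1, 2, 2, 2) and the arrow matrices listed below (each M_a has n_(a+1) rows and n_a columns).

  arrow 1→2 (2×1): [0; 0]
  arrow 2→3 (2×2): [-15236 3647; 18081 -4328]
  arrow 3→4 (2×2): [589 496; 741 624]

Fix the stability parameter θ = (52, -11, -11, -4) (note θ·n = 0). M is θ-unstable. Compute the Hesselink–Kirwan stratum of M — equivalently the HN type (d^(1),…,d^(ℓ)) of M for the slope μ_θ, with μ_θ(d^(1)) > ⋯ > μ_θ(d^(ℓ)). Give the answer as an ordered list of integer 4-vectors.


Interval decomposition of M: I[1,1], I[2,3], I[2,4], I[4,4].
HN type (ℓ=3): μ^(1)=52; μ^(2)=-4; μ^(3)=-11

((1, 0, 0, 0); (0, 0, 0, 2); (0, 2, 2, 0))


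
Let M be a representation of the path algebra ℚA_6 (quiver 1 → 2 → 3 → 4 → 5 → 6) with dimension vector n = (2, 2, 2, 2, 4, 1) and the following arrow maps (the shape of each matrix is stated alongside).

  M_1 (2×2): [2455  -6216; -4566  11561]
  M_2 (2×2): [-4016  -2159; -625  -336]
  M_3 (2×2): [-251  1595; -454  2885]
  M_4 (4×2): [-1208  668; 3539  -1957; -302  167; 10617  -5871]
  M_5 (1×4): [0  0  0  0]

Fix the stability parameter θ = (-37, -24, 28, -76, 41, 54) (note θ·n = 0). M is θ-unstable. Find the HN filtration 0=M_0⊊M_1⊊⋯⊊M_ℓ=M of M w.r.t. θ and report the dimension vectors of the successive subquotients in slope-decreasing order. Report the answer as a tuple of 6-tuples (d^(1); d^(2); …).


Via rank(M_{q-1}∘⋯∘M_p): M ≅ I[1,5]^2, I[5,5]^2, I[6,6].
μ_θ-semistable layers: μ^(1)=54; μ^(2)=41; μ^(3)=-24; μ^(4)=-37

((0, 0, 0, 0, 0, 1); (0, 0, 0, 0, 4, 0); (0, 2, 2, 2, 0, 0); (2, 0, 0, 0, 0, 0))


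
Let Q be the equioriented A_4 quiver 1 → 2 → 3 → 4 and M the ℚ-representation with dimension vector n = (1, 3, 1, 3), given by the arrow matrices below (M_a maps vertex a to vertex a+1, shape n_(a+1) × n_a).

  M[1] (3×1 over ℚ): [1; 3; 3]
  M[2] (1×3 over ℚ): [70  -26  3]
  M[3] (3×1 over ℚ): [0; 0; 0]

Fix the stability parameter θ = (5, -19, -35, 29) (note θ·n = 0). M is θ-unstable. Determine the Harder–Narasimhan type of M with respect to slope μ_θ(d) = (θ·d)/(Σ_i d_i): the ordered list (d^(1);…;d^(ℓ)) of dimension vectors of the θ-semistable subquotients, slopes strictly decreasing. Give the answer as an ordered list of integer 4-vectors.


Interval decomposition of M: I[1,3], I[2,2]^2, I[4,4]^3.
HN type (ℓ=3): μ^(1)=29; μ^(2)=-49/3; μ^(3)=-19

((0, 0, 0, 3); (1, 1, 1, 0); (0, 2, 0, 0))


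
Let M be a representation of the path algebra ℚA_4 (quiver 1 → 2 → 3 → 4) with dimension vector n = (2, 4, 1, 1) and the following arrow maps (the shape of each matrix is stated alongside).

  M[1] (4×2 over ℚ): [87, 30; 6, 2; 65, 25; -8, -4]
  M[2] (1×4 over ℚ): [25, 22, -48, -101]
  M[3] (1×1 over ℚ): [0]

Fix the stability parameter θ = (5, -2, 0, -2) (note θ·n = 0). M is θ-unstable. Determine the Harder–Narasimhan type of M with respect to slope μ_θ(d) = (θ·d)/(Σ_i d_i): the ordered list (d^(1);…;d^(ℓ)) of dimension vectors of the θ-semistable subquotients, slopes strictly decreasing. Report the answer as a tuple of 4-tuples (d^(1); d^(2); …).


Via rank(M_{q-1}∘⋯∘M_p): M ≅ I[1,2], I[1,3], I[2,2]^2, I[4,4].
μ_θ-semistable layers: μ^(1)=3/2; μ^(2)=1; μ^(3)=-2

((1, 1, 0, 0); (1, 1, 1, 0); (0, 2, 0, 1))


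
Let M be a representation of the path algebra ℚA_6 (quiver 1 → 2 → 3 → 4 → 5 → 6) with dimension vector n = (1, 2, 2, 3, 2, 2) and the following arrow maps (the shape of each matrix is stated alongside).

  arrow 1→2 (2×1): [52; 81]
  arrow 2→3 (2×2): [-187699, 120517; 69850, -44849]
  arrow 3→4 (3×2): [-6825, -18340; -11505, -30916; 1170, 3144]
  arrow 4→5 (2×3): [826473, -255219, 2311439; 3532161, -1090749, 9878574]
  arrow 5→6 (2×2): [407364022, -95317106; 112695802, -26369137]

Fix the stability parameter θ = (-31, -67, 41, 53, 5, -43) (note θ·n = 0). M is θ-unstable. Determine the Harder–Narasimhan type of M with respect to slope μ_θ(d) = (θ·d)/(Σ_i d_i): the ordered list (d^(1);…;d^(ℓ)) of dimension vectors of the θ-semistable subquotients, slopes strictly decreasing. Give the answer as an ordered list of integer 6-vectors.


Interval decomposition of M: I[1,4], I[2,3], I[4,6]^2.
HN type (ℓ=5): μ^(1)=53; μ^(2)=41; μ^(3)=5; μ^(4)=-49; μ^(5)=-67

((0, 0, 0, 1, 0, 0); (0, 0, 2, 0, 0, 0); (0, 0, 0, 2, 2, 2); (1, 1, 0, 0, 0, 0); (0, 1, 0, 0, 0, 0))


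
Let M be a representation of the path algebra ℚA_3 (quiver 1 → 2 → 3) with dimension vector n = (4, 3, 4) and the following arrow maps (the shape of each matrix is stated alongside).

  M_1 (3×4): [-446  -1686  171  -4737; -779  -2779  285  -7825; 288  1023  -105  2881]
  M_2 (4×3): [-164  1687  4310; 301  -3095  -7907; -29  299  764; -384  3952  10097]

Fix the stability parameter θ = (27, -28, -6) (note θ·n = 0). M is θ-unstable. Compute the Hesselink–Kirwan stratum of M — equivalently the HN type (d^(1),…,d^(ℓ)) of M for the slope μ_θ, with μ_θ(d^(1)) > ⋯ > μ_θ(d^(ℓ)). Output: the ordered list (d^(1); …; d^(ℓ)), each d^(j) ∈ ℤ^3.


Via rank(M_{q-1}∘⋯∘M_p): M ≅ I[1,1], I[1,3]^3, I[3,3].
μ_θ-semistable layers: μ^(1)=27; μ^(2)=-7/3; μ^(3)=-6

((1, 0, 0); (3, 3, 3); (0, 0, 1))


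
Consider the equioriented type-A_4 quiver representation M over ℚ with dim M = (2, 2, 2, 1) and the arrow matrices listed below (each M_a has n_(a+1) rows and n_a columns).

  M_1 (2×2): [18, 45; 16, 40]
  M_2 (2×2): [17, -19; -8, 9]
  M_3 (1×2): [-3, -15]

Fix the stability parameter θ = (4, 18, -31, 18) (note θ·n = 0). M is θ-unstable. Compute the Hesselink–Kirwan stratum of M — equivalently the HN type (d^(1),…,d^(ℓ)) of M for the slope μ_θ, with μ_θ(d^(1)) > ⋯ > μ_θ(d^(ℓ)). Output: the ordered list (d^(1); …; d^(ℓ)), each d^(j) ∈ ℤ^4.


Barcode: M ≅ I[1,1], I[1,4], I[2,3]. HN layers by μ_θ (4 steps, strictly decreasing):
  μ^(1)=18; μ^(2)=4; μ^(3)=-3; μ^(4)=-13/2

((0, 0, 0, 1); (1, 0, 0, 0); (1, 1, 1, 0); (0, 1, 1, 0))


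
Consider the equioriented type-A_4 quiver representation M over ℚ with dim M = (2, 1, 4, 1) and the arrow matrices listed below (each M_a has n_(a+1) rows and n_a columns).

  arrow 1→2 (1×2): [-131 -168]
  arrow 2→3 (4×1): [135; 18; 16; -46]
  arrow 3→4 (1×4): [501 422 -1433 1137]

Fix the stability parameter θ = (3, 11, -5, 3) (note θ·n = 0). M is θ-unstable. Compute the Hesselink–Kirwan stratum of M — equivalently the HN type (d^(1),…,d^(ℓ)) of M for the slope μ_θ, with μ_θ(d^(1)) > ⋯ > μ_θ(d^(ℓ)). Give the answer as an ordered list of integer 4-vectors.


Barcode: M ≅ I[1,1], I[1,4], I[3,3]^3. HN layers by μ_θ (2 steps, strictly decreasing):
  μ^(1)=3; μ^(2)=-5

((2, 1, 1, 1); (0, 0, 3, 0))


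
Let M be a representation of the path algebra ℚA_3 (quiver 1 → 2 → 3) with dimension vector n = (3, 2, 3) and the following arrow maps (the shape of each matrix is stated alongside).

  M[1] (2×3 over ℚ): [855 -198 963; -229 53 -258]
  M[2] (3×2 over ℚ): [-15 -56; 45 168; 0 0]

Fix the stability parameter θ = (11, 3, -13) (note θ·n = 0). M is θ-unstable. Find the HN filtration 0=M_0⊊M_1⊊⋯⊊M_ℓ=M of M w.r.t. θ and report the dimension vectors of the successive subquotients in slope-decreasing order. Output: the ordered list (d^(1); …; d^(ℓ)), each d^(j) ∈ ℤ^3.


Barcode: M ≅ I[1,1], I[1,2], I[1,3], I[3,3]^2. HN layers by μ_θ (4 steps, strictly decreasing):
  μ^(1)=11; μ^(2)=7; μ^(3)=1/3; μ^(4)=-13

((1, 0, 0); (1, 1, 0); (1, 1, 1); (0, 0, 2))


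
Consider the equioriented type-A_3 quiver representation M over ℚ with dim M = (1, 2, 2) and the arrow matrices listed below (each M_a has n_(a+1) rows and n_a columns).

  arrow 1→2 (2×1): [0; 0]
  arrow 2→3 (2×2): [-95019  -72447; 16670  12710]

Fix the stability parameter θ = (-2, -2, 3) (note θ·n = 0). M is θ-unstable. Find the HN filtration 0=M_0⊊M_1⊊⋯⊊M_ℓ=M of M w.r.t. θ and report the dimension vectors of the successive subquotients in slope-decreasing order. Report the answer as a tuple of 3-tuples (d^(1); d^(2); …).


Barcode: M ≅ I[1,1], I[2,2], I[2,3], I[3,3]. HN layers by μ_θ (2 steps, strictly decreasing):
  μ^(1)=3; μ^(2)=-2

((0, 0, 2); (1, 2, 0))


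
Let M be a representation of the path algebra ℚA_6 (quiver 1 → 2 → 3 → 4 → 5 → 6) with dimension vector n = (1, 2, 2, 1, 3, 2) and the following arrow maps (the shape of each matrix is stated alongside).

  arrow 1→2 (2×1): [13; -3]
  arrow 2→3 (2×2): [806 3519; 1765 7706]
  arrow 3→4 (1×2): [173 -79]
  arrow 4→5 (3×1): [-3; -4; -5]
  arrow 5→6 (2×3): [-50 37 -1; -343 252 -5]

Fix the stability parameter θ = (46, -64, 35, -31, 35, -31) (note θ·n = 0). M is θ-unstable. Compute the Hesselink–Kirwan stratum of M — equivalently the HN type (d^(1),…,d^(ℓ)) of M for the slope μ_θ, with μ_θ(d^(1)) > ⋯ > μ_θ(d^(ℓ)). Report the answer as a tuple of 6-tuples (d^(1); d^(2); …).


Barcode: M ≅ I[1,3], I[2,6], I[5,5], I[5,6]. HN layers by μ_θ (4 steps, strictly decreasing):
  μ^(1)=35; μ^(2)=2; μ^(3)=-9; μ^(4)=-64

((0, 0, 1, 0, 1, 0); (0, 0, 1, 1, 2, 2); (1, 1, 0, 0, 0, 0); (0, 1, 0, 0, 0, 0))


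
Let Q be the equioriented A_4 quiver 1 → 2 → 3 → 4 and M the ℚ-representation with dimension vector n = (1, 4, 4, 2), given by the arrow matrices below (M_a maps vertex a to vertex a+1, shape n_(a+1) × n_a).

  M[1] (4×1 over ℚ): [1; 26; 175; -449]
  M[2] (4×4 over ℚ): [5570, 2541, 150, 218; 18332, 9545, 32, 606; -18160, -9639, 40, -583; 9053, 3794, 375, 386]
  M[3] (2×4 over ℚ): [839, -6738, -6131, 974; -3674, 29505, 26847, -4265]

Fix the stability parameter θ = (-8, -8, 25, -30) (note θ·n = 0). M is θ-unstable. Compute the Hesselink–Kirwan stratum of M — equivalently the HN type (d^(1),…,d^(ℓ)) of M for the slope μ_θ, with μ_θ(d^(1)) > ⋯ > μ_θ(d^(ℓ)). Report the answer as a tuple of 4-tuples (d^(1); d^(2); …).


Barcode: M ≅ I[1,4], I[2,3]^2, I[2,4]. HN layers by μ_θ (3 steps, strictly decreasing):
  μ^(1)=25; μ^(2)=-5/2; μ^(3)=-8

((0, 0, 2, 0); (0, 0, 2, 2); (1, 4, 0, 0))


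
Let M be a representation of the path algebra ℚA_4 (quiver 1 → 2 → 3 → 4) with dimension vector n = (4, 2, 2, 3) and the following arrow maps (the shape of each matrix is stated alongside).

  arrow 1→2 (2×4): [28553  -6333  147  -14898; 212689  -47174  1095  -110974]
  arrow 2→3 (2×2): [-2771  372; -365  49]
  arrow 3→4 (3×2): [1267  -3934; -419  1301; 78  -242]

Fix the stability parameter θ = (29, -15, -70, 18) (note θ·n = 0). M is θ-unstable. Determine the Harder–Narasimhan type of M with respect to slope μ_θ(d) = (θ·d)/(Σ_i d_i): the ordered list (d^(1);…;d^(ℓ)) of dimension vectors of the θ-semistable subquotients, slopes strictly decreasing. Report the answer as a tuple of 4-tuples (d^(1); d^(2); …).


Barcode: M ≅ I[1,1]^2, I[1,4]^2, I[4,4]. HN layers by μ_θ (3 steps, strictly decreasing):
  μ^(1)=29; μ^(2)=18; μ^(3)=-56/3

((2, 0, 0, 0); (0, 0, 0, 3); (2, 2, 2, 0))


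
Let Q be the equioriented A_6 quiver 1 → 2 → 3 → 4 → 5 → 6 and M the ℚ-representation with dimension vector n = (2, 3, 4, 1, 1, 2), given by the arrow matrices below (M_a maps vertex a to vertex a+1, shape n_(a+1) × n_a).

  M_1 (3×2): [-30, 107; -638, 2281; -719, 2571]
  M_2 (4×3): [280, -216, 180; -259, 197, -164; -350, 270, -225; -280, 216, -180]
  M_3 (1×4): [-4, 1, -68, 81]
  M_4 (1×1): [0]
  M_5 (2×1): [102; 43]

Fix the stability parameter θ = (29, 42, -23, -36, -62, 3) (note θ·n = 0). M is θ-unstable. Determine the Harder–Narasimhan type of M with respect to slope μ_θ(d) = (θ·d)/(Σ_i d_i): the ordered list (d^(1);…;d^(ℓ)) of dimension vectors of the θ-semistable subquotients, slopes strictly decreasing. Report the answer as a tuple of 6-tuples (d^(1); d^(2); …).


Interval decomposition of M: I[1,2], I[1,3], I[2,4], I[3,3]^2, I[5,6], I[6,6].
HN type (ℓ=7): μ^(1)=42; μ^(2)=29; μ^(3)=16; μ^(4)=3; μ^(5)=-17/3; μ^(6)=-23; μ^(7)=-62

((0, 1, 0, 0, 0, 0); (1, 0, 0, 0, 0, 0); (1, 1, 1, 0, 0, 0); (0, 0, 0, 0, 0, 2); (0, 1, 1, 1, 0, 0); (0, 0, 2, 0, 0, 0); (0, 0, 0, 0, 1, 0))


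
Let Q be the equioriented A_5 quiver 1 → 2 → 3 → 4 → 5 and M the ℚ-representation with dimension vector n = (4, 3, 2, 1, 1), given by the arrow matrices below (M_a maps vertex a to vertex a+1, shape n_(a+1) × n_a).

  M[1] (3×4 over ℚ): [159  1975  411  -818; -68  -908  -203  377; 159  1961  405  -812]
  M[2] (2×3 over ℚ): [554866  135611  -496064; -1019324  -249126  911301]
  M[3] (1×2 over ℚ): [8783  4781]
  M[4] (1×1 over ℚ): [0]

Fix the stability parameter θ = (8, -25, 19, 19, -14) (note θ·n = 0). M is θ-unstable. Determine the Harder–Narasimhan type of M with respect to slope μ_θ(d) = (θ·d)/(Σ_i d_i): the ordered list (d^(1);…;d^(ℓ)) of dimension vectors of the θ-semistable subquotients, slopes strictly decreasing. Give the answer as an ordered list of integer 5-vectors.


Barcode: M ≅ I[1,1], I[1,2], I[1,3], I[1,4], I[5,5]. HN layers by μ_θ (4 steps, strictly decreasing):
  μ^(1)=19; μ^(2)=8; μ^(3)=-17/2; μ^(4)=-14

((0, 0, 2, 1, 0); (1, 0, 0, 0, 0); (3, 3, 0, 0, 0); (0, 0, 0, 0, 1))


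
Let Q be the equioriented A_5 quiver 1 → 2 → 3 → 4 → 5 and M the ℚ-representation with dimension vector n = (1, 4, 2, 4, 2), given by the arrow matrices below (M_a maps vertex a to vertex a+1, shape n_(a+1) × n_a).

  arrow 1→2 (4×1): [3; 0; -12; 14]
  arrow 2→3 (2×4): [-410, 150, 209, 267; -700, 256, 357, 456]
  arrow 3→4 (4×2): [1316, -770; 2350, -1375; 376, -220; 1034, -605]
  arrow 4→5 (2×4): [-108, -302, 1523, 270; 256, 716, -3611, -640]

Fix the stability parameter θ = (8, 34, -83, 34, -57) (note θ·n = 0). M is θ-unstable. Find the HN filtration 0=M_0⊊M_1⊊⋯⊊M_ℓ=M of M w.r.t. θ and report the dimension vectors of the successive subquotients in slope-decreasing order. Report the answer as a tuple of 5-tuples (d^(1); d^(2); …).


Interval decomposition of M: I[1,2], I[2,2], I[2,3], I[2,4], I[4,4], I[4,5]^2.
HN type (ℓ=4): μ^(1)=34; μ^(2)=8; μ^(3)=-23/2; μ^(4)=-49/2

((0, 2, 0, 2, 0); (1, 0, 0, 0, 0); (0, 0, 0, 2, 2); (0, 2, 2, 0, 0))


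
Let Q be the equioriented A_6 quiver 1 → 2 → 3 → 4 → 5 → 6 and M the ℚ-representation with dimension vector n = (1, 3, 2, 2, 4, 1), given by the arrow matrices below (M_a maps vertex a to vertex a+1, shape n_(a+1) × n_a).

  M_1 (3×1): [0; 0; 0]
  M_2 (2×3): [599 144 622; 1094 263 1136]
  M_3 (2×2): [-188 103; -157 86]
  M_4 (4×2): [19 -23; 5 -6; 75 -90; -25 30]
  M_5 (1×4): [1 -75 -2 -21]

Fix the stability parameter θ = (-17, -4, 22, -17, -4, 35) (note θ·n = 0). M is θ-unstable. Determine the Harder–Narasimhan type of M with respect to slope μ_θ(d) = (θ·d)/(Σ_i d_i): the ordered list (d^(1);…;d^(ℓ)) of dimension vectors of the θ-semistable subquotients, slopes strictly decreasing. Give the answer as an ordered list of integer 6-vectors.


Via rank(M_{q-1}∘⋯∘M_p): M ≅ I[1,1], I[2,2], I[2,5], I[2,6], I[5,5]^2.
μ_θ-semistable layers: μ^(1)=35; μ^(2)=1/3; μ^(3)=-4; μ^(4)=-17

((0, 0, 0, 0, 0, 1); (0, 0, 2, 2, 2, 0); (0, 3, 0, 0, 2, 0); (1, 0, 0, 0, 0, 0))


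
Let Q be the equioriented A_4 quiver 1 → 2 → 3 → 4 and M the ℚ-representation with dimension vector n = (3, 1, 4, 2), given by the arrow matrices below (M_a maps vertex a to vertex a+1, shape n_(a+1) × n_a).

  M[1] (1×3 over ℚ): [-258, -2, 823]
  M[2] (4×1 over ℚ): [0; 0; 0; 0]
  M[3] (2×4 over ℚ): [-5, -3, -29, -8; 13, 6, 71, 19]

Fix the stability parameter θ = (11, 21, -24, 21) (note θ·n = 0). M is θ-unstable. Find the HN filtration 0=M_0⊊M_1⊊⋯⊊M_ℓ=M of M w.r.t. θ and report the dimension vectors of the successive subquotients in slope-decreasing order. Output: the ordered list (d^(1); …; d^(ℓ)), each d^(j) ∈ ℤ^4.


Interval decomposition of M: I[1,1]^2, I[1,2], I[3,3]^2, I[3,4]^2.
HN type (ℓ=3): μ^(1)=21; μ^(2)=11; μ^(3)=-24

((0, 1, 0, 2); (3, 0, 0, 0); (0, 0, 4, 0))


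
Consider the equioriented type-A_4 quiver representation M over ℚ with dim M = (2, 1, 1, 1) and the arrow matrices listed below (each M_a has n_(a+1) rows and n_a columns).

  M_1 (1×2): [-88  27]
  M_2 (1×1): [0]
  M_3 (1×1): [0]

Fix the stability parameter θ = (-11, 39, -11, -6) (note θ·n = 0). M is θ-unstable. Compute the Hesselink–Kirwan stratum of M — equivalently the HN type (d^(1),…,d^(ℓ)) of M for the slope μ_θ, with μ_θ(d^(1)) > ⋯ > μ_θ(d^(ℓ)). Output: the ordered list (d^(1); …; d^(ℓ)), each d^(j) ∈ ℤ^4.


Interval decomposition of M: I[1,1], I[1,2], I[3,3], I[4,4].
HN type (ℓ=3): μ^(1)=39; μ^(2)=-6; μ^(3)=-11

((0, 1, 0, 0); (0, 0, 0, 1); (2, 0, 1, 0))


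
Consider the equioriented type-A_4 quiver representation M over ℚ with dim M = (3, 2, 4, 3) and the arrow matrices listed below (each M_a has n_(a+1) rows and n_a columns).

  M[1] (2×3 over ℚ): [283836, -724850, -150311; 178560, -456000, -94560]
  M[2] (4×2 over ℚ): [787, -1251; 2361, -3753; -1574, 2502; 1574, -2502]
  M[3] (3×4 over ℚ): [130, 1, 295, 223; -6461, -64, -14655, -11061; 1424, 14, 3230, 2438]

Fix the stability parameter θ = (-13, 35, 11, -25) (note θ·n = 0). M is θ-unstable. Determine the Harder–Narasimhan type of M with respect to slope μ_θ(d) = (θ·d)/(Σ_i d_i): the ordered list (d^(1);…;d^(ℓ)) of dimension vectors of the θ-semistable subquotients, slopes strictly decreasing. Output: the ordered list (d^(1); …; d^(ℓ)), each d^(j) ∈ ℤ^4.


Via rank(M_{q-1}∘⋯∘M_p): M ≅ I[1,1]^2, I[1,4], I[2,2], I[3,3]^2, I[3,4], I[4,4].
μ_θ-semistable layers: μ^(1)=35; μ^(2)=11; μ^(3)=7; μ^(4)=-7; μ^(5)=-13; μ^(6)=-25

((0, 1, 0, 0); (0, 0, 2, 0); (0, 1, 1, 1); (0, 0, 1, 1); (3, 0, 0, 0); (0, 0, 0, 1))


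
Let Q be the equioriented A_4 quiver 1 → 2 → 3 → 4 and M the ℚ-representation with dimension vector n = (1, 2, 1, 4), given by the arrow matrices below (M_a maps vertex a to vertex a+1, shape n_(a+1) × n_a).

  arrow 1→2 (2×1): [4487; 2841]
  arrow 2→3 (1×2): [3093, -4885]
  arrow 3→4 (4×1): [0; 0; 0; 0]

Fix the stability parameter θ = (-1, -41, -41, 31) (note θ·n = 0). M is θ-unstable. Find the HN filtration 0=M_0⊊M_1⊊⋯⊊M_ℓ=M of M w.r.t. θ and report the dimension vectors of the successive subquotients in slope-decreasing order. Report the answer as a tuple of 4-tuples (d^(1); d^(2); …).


Barcode: M ≅ I[1,3], I[2,2], I[4,4]^4. HN layers by μ_θ (3 steps, strictly decreasing):
  μ^(1)=31; μ^(2)=-83/3; μ^(3)=-41

((0, 0, 0, 4); (1, 1, 1, 0); (0, 1, 0, 0))


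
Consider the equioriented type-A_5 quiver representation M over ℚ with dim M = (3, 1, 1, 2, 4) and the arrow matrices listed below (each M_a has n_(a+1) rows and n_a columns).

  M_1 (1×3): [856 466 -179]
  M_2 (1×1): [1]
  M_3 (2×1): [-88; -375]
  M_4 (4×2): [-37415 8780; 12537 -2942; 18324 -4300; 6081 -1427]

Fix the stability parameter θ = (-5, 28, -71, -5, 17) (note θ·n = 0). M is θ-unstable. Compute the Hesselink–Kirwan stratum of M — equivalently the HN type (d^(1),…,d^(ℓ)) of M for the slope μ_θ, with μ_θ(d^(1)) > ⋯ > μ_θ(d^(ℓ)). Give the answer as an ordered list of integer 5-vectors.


Barcode: M ≅ I[1,1]^2, I[1,5], I[4,5], I[5,5]^2. HN layers by μ_θ (3 steps, strictly decreasing):
  μ^(1)=17; μ^(2)=-5; μ^(3)=-16

((0, 0, 0, 0, 4); (2, 0, 0, 2, 0); (1, 1, 1, 0, 0))


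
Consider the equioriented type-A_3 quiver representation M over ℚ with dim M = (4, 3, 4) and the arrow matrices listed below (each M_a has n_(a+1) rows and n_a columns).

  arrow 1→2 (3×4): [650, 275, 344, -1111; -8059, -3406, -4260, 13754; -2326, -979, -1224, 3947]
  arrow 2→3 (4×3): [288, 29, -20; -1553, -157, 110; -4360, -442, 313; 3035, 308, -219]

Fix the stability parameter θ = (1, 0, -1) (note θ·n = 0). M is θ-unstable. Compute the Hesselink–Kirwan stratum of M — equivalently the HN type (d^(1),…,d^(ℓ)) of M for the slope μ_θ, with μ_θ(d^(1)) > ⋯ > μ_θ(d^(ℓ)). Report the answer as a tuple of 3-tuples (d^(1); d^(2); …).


Barcode: M ≅ I[1,1], I[1,3]^3, I[3,3]. HN layers by μ_θ (3 steps, strictly decreasing):
  μ^(1)=1; μ^(2)=0; μ^(3)=-1

((1, 0, 0); (3, 3, 3); (0, 0, 1))


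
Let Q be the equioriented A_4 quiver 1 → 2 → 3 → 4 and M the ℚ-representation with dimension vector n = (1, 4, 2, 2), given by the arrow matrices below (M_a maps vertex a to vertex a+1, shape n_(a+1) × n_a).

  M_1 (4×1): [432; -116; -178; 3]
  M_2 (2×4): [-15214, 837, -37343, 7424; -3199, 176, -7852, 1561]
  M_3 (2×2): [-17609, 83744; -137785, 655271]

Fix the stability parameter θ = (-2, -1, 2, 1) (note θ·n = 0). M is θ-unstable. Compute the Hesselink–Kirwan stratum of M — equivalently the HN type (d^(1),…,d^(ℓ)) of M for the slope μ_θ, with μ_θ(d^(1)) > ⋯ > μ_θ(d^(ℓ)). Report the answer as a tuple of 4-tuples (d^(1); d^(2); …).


Interval decomposition of M: I[1,4], I[2,2]^2, I[2,4].
HN type (ℓ=3): μ^(1)=3/2; μ^(2)=-1; μ^(3)=-2

((0, 0, 2, 2); (0, 4, 0, 0); (1, 0, 0, 0))


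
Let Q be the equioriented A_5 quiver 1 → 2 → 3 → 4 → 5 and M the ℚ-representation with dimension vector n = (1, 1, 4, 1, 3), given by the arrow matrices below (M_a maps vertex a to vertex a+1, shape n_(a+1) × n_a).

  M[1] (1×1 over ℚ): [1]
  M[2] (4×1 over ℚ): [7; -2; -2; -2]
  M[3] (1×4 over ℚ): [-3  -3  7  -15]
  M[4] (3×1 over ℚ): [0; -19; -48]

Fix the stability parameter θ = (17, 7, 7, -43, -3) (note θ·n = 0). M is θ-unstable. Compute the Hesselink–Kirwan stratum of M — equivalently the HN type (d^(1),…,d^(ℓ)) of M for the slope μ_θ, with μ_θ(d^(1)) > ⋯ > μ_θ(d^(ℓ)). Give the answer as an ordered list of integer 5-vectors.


Interval decomposition of M: I[1,5], I[3,3]^3, I[5,5]^2.
HN type (ℓ=2): μ^(1)=7; μ^(2)=-3

((0, 0, 3, 0, 0); (1, 1, 1, 1, 3))


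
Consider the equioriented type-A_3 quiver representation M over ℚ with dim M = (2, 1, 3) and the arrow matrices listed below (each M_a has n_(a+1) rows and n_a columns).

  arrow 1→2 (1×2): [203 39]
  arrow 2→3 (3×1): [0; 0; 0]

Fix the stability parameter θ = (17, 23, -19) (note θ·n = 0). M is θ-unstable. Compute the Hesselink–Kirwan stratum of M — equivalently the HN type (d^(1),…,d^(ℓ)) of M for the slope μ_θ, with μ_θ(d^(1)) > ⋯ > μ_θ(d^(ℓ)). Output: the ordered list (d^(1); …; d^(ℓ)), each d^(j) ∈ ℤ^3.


Interval decomposition of M: I[1,1], I[1,2], I[3,3]^3.
HN type (ℓ=3): μ^(1)=23; μ^(2)=17; μ^(3)=-19

((0, 1, 0); (2, 0, 0); (0, 0, 3))


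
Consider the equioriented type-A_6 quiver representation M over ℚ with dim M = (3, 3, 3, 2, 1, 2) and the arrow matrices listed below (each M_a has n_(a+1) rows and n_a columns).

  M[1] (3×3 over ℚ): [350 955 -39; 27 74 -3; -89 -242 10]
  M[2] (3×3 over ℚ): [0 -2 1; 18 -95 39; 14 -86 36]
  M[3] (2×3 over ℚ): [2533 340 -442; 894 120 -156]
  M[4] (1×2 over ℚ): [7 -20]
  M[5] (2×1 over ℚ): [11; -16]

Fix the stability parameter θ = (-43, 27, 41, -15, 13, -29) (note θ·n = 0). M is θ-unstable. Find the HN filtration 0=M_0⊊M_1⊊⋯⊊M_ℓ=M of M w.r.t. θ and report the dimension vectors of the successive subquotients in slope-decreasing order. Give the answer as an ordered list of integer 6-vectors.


Barcode: M ≅ I[1,3]^2, I[1,6], I[4,4], I[6,6]. HN layers by μ_θ (6 steps, strictly decreasing):
  μ^(1)=41; μ^(2)=27; μ^(3)=37/5; μ^(4)=-15; μ^(5)=-29; μ^(6)=-43

((0, 0, 2, 0, 0, 0); (0, 2, 0, 0, 0, 0); (0, 1, 1, 1, 1, 1); (0, 0, 0, 1, 0, 0); (0, 0, 0, 0, 0, 1); (3, 0, 0, 0, 0, 0))


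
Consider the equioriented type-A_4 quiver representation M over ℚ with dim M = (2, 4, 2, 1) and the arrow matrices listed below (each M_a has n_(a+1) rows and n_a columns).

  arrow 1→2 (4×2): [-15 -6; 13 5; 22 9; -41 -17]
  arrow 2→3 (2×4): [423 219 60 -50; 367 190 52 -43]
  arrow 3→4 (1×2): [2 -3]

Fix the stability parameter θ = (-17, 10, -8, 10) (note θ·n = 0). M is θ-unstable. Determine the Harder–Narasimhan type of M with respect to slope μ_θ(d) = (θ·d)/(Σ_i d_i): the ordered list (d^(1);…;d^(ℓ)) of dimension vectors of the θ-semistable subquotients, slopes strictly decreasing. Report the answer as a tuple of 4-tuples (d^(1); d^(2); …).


Via rank(M_{q-1}∘⋯∘M_p): M ≅ I[1,2], I[1,4], I[2,2], I[2,3].
μ_θ-semistable layers: μ^(1)=10; μ^(2)=1; μ^(3)=-17

((0, 2, 0, 1); (0, 2, 2, 0); (2, 0, 0, 0))


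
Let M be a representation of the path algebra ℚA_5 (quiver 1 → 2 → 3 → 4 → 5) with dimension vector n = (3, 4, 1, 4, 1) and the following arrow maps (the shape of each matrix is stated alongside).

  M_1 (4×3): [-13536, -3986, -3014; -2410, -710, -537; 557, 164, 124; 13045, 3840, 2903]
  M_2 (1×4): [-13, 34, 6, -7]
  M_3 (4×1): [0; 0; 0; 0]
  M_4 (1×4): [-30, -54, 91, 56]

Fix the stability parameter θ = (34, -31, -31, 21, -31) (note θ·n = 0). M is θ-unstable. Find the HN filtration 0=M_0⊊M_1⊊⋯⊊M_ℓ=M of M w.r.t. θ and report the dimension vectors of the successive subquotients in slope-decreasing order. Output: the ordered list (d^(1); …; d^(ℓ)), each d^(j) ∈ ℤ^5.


Interval decomposition of M: I[1,2]^2, I[1,3], I[2,2], I[4,4]^3, I[4,5].
HN type (ℓ=5): μ^(1)=21; μ^(2)=3/2; μ^(3)=-5; μ^(4)=-28/3; μ^(5)=-31

((0, 0, 0, 3, 0); (2, 2, 0, 0, 0); (0, 0, 0, 1, 1); (1, 1, 1, 0, 0); (0, 1, 0, 0, 0))


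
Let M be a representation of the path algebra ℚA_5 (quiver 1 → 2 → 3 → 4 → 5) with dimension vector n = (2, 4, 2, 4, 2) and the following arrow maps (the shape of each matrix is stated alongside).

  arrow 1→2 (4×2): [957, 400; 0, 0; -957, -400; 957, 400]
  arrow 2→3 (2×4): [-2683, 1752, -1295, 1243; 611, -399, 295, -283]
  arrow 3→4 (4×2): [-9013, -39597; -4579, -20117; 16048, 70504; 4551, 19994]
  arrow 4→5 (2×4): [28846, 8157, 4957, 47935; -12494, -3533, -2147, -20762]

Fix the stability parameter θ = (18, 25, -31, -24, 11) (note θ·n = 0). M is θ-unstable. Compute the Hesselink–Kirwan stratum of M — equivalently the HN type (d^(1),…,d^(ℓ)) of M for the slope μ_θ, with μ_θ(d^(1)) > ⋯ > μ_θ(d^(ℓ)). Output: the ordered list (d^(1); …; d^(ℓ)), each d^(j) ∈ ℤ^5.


Barcode: M ≅ I[1,1], I[1,5], I[2,2]^2, I[2,5], I[4,4]^2. HN layers by μ_θ (6 steps, strictly decreasing):
  μ^(1)=25; μ^(2)=18; μ^(3)=11; μ^(4)=-3; μ^(5)=-10; μ^(6)=-24

((0, 2, 0, 0, 0); (1, 0, 0, 0, 0); (0, 0, 0, 0, 2); (1, 1, 1, 1, 0); (0, 1, 1, 1, 0); (0, 0, 0, 2, 0))


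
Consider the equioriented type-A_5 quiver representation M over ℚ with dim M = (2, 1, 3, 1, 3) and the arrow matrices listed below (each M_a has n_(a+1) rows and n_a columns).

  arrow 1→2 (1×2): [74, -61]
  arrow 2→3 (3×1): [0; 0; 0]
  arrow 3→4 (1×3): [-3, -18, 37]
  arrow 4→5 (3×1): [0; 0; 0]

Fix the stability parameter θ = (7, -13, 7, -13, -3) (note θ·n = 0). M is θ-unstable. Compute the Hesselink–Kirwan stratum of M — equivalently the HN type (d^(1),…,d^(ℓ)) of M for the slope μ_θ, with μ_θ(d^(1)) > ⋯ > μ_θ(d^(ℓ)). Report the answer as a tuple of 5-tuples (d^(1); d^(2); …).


Via rank(M_{q-1}∘⋯∘M_p): M ≅ I[1,1], I[1,2], I[3,3]^2, I[3,4], I[5,5]^3.
μ_θ-semistable layers: μ^(1)=7; μ^(2)=-3

((1, 0, 2, 0, 0); (1, 1, 1, 1, 3))


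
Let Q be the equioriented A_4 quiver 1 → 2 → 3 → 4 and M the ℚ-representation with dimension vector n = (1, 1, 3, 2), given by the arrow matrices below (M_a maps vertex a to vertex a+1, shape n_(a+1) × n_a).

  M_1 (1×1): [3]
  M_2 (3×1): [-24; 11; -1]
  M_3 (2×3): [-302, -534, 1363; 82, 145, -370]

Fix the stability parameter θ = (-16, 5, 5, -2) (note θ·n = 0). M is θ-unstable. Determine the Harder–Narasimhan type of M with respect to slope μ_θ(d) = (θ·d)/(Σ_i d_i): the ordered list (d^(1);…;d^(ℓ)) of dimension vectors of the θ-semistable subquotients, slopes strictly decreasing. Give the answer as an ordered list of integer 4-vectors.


Barcode: M ≅ I[1,4], I[3,3], I[3,4]. HN layers by μ_θ (4 steps, strictly decreasing):
  μ^(1)=5; μ^(2)=8/3; μ^(3)=3/2; μ^(4)=-16

((0, 0, 1, 0); (0, 1, 1, 1); (0, 0, 1, 1); (1, 0, 0, 0))


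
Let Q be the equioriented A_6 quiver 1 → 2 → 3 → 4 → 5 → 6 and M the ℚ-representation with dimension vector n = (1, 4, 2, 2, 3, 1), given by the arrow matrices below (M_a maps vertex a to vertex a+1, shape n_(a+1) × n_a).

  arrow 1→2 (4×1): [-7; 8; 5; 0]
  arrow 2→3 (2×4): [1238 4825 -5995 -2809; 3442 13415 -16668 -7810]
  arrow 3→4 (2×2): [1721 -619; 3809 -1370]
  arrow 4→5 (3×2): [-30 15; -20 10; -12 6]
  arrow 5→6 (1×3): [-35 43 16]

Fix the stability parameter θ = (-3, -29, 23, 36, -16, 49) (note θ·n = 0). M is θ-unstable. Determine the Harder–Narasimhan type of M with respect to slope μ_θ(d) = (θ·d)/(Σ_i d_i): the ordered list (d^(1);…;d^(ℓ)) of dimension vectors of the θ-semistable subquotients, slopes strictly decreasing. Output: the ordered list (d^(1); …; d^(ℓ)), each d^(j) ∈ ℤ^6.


Via rank(M_{q-1}∘⋯∘M_p): M ≅ I[1,6], I[2,2]^2, I[2,4], I[5,5]^2.
μ_θ-semistable layers: μ^(1)=49; μ^(2)=36; μ^(3)=23; μ^(4)=43/3; μ^(5)=-16; μ^(6)=-29

((0, 0, 0, 0, 0, 1); (0, 0, 0, 1, 0, 0); (0, 0, 1, 0, 0, 0); (0, 0, 1, 1, 1, 0); (1, 1, 0, 0, 2, 0); (0, 3, 0, 0, 0, 0))


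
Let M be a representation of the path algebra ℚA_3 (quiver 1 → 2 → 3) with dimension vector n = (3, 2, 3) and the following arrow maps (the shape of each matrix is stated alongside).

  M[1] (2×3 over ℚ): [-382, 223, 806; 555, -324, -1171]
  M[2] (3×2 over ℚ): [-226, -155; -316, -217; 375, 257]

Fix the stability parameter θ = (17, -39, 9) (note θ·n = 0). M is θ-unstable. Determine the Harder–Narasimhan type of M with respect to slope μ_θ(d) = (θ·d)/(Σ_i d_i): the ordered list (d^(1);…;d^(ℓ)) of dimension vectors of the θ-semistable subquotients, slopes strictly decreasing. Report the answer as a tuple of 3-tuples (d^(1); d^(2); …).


Interval decomposition of M: I[1,1], I[1,3]^2, I[3,3].
HN type (ℓ=3): μ^(1)=17; μ^(2)=9; μ^(3)=-11

((1, 0, 0); (0, 0, 3); (2, 2, 0))


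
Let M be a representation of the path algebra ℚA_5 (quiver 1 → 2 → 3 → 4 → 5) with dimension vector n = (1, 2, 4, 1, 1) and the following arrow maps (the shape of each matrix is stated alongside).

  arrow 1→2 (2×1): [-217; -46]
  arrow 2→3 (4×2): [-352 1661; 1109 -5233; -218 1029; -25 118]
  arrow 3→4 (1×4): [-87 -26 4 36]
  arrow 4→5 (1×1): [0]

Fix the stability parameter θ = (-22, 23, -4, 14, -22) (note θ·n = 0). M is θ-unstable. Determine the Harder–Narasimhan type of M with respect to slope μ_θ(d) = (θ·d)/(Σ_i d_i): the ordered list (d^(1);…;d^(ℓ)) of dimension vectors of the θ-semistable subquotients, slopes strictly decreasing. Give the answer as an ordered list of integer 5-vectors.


Interval decomposition of M: I[1,4], I[2,3], I[3,3]^2, I[5,5].
HN type (ℓ=4): μ^(1)=14; μ^(2)=19/2; μ^(3)=-4; μ^(4)=-22

((0, 0, 0, 1, 0); (0, 2, 2, 0, 0); (0, 0, 2, 0, 0); (1, 0, 0, 0, 1))


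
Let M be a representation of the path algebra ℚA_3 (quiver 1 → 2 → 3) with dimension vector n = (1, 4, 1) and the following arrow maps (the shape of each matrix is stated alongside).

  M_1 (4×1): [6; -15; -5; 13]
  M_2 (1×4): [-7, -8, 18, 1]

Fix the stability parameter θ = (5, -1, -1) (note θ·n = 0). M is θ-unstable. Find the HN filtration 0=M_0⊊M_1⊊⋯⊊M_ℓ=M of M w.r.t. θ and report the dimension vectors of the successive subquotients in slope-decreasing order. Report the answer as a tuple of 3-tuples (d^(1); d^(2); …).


Interval decomposition of M: I[1,3], I[2,2]^3.
HN type (ℓ=2): μ^(1)=1; μ^(2)=-1

((1, 1, 1); (0, 3, 0))


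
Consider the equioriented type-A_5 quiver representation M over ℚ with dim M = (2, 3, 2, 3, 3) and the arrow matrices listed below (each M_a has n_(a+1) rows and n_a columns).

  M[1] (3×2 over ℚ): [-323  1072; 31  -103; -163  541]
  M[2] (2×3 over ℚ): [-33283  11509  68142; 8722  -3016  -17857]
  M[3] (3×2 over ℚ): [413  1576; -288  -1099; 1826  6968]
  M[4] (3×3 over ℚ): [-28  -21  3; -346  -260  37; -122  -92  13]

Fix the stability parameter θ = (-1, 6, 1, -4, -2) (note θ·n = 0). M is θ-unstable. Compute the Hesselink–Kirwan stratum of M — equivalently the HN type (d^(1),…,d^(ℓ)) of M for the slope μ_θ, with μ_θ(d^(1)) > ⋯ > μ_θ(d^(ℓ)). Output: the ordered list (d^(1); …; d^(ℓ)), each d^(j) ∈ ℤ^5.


Interval decomposition of M: I[1,4], I[1,5], I[2,2], I[4,5], I[5,5].
HN type (ℓ=6): μ^(1)=6; μ^(2)=1; μ^(3)=1/4; μ^(4)=-1; μ^(5)=-2; μ^(6)=-4

((0, 1, 0, 0, 0); (0, 1, 1, 1, 0); (0, 1, 1, 1, 1); (2, 0, 0, 0, 0); (0, 0, 0, 0, 2); (0, 0, 0, 1, 0))


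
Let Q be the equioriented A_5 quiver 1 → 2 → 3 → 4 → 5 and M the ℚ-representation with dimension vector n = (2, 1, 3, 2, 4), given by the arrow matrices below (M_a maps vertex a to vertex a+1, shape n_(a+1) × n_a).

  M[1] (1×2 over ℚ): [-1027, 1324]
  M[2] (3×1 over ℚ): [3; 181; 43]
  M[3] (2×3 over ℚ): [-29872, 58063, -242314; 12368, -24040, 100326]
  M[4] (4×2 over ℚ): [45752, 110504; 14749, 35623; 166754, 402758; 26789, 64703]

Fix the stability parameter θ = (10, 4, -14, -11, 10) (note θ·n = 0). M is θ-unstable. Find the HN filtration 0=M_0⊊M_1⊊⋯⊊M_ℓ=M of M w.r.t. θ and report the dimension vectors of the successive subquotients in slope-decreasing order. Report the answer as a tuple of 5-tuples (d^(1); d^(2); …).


Via rank(M_{q-1}∘⋯∘M_p): M ≅ I[1,1], I[1,5], I[3,3], I[3,4], I[5,5]^3.
μ_θ-semistable layers: μ^(1)=10; μ^(2)=-11/4; μ^(3)=-11; μ^(4)=-14

((1, 0, 0, 0, 4); (1, 1, 1, 1, 0); (0, 0, 0, 1, 0); (0, 0, 2, 0, 0))


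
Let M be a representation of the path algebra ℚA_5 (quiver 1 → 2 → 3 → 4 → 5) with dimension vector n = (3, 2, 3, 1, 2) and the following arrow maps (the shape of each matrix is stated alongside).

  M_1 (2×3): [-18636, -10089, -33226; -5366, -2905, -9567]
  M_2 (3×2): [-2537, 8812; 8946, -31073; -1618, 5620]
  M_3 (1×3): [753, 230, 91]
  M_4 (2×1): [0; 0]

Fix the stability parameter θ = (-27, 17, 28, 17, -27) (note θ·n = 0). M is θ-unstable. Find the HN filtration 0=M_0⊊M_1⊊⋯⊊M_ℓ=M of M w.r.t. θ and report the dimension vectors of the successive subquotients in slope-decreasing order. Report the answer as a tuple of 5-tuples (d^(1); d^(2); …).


Barcode: M ≅ I[1,1], I[1,3], I[1,4], I[3,3], I[5,5]^2. HN layers by μ_θ (4 steps, strictly decreasing):
  μ^(1)=28; μ^(2)=45/2; μ^(3)=17; μ^(4)=-27

((0, 0, 2, 0, 0); (0, 0, 1, 1, 0); (0, 2, 0, 0, 0); (3, 0, 0, 0, 2))


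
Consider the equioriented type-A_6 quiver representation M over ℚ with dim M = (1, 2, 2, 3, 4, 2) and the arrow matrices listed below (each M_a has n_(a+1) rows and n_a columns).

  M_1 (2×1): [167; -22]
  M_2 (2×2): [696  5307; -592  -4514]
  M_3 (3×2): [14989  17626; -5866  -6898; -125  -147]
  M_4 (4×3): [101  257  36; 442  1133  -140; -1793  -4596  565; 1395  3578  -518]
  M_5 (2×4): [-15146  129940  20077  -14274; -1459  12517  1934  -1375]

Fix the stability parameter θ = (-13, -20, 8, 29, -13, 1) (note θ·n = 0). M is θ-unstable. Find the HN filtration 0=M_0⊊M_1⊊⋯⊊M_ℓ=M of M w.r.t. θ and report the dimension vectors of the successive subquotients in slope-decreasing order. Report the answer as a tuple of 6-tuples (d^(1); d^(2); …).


Barcode: M ≅ I[1,5], I[2,2], I[3,6], I[4,5], I[5,6]. HN layers by μ_θ (6 steps, strictly decreasing):
  μ^(1)=8; μ^(2)=25/4; μ^(3)=1; μ^(4)=-13; μ^(5)=-33/2; μ^(6)=-20

((0, 0, 1, 2, 2, 0); (0, 0, 1, 1, 1, 1); (0, 0, 0, 0, 0, 1); (0, 0, 0, 0, 1, 0); (1, 1, 0, 0, 0, 0); (0, 1, 0, 0, 0, 0))


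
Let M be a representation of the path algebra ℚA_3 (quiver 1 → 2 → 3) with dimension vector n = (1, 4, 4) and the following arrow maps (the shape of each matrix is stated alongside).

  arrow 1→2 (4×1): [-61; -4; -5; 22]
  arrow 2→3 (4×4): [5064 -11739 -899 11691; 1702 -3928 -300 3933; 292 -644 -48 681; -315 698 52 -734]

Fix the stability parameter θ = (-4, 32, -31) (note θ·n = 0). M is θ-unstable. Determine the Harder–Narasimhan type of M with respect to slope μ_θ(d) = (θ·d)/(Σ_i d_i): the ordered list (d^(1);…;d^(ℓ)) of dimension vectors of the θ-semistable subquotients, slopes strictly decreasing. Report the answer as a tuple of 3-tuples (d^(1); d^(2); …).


Via rank(M_{q-1}∘⋯∘M_p): M ≅ I[1,3], I[2,3]^3.
μ_θ-semistable layers: μ^(1)=1/2; μ^(2)=-4

((0, 4, 4); (1, 0, 0))
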